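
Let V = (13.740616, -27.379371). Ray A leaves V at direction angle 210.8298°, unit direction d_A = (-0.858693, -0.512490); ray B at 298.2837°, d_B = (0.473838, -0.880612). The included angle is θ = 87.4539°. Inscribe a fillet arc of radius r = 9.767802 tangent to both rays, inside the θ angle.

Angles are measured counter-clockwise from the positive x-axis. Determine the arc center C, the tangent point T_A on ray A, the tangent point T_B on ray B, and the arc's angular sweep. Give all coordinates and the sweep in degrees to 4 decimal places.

center=(9.9777,-41.0004) T_A=(4.9718,-32.6128) T_B=(18.5794,-36.3720) sweep=92.5461

bisector direction at 254.5568° = (-0.266284,-0.963895)
center distance |VC| = r/sin(θ/2) = 9.767802/sin(43.7270°) = 14.131200
C = V + |VC|·bis = (9.9777,-41.0004)
T_A = V + ((C−V)·d_A)·d_A = V + 10.2118·d_A = (4.9718,-32.6128)
T_B = V + ((C−V)·d_B)·d_B = V + 10.2118·d_B = (18.5794,-36.3720)
sweep = 180° − θ = 92.5461°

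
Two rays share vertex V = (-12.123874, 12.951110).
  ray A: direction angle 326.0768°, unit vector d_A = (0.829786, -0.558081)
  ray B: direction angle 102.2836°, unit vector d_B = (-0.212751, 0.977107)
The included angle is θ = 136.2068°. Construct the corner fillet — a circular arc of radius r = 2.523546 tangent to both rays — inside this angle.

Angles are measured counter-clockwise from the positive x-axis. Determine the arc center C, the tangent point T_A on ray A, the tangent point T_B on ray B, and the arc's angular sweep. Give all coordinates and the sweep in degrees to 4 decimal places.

center=(-9.8739,14.4791) T_A=(-11.2822,12.3851) T_B=(-12.3397,13.9422) sweep=43.7932

bisector direction at 34.1802° = (0.827275,0.561798)
center distance |VC| = r/sin(θ/2) = 2.523546/sin(68.1034°) = 2.719753
C = V + |VC|·bis = (-9.8739,14.4791)
T_A = V + ((C−V)·d_A)·d_A = V + 1.0143·d_A = (-11.2822,12.3851)
T_B = V + ((C−V)·d_B)·d_B = V + 1.0143·d_B = (-12.3397,13.9422)
sweep = 180° − θ = 43.7932°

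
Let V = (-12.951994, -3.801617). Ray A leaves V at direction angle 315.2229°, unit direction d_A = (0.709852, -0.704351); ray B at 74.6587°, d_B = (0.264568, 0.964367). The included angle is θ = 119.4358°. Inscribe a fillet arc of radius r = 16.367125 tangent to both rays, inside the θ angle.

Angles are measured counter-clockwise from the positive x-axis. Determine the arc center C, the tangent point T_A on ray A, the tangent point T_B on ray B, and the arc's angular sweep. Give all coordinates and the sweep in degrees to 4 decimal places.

bisector direction at 14.9408° = (0.966193,0.257821)
center distance |VC| = r/sin(θ/2) = 16.367125/sin(59.7179°) = 18.953235
C = V + |VC|·bis = (5.3605,1.0849)
T_A = V + ((C−V)·d_A)·d_A = V + 9.5573·d_A = (-6.1677,-10.5333)
T_B = V + ((C−V)·d_B)·d_B = V + 9.5573·d_B = (-10.4234,5.4151)
sweep = 180° − θ = 60.5642°

center=(5.3605,1.0849) T_A=(-6.1677,-10.5333) T_B=(-10.4234,5.4151) sweep=60.5642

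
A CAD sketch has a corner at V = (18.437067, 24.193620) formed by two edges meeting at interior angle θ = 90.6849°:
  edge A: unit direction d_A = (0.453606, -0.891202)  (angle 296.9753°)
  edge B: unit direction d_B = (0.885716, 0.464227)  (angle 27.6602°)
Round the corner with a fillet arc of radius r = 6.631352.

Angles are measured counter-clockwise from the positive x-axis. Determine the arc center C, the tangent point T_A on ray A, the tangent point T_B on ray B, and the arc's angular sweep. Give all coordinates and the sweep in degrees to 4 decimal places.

center=(27.3192,21.3620) T_A=(21.4093,18.3540) T_B=(24.2408,27.2355) sweep=89.3151

bisector direction at 342.3177° = (0.952756,-0.303738)
center distance |VC| = r/sin(θ/2) = 6.631352/sin(45.3424°) = 9.322595
C = V + |VC|·bis = (27.3192,21.3620)
T_A = V + ((C−V)·d_A)·d_A = V + 6.5526·d_A = (21.4093,18.3540)
T_B = V + ((C−V)·d_B)·d_B = V + 6.5526·d_B = (24.2408,27.2355)
sweep = 180° − θ = 89.3151°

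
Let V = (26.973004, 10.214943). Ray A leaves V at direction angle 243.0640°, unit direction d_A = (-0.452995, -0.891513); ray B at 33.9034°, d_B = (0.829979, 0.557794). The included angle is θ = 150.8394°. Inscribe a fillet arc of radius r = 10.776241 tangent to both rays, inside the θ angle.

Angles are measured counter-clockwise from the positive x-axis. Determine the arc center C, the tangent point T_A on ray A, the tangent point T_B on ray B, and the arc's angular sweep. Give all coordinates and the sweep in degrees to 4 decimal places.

center=(35.3104,2.8344) T_A=(25.7032,7.7160) T_B=(29.2995,11.7785) sweep=29.1606

bisector direction at 318.4837° = (0.748767,-0.662833)
center distance |VC| = r/sin(θ/2) = 10.776241/sin(75.4197°) = 11.134829
C = V + |VC|·bis = (35.3104,2.8344)
T_A = V + ((C−V)·d_A)·d_A = V + 2.8030·d_A = (25.7032,7.7160)
T_B = V + ((C−V)·d_B)·d_B = V + 2.8030·d_B = (29.2995,11.7785)
sweep = 180° − θ = 29.1606°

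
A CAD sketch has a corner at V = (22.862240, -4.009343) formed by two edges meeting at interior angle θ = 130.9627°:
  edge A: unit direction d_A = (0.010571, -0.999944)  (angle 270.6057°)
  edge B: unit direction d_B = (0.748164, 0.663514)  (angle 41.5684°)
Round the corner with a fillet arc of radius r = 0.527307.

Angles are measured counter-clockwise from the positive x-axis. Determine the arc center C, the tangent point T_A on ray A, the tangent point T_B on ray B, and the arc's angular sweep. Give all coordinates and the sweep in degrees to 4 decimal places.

center=(23.3921,-4.2443) T_A=(22.8648,-4.2498) T_B=(23.0422,-3.8498) sweep=49.0373

bisector direction at 336.0870° = (0.914162,-0.405348)
center distance |VC| = r/sin(θ/2) = 0.527307/sin(65.4814°) = 0.579569
C = V + |VC|·bis = (23.3921,-4.2443)
T_A = V + ((C−V)·d_A)·d_A = V + 0.2405·d_A = (22.8648,-4.2498)
T_B = V + ((C−V)·d_B)·d_B = V + 0.2405·d_B = (23.0422,-3.8498)
sweep = 180° − θ = 49.0373°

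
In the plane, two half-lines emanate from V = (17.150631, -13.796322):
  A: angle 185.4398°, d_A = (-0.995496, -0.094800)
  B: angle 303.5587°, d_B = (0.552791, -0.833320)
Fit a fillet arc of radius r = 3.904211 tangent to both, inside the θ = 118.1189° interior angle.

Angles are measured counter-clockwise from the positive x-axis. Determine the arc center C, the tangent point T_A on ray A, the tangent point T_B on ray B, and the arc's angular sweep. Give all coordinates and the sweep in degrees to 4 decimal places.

bisector direction at 244.4992° = (-0.430523,-0.902580)
center distance |VC| = r/sin(θ/2) = 3.904211/sin(59.0594°) = 4.551947
C = V + |VC|·bis = (15.1909,-17.9048)
T_A = V + ((C−V)·d_A)·d_A = V + 2.3404·d_A = (14.8208,-14.0182)
T_B = V + ((C−V)·d_B)·d_B = V + 2.3404·d_B = (18.4444,-15.7466)
sweep = 180° − θ = 61.8811°

center=(15.1909,-17.9048) T_A=(14.8208,-14.0182) T_B=(18.4444,-15.7466) sweep=61.8811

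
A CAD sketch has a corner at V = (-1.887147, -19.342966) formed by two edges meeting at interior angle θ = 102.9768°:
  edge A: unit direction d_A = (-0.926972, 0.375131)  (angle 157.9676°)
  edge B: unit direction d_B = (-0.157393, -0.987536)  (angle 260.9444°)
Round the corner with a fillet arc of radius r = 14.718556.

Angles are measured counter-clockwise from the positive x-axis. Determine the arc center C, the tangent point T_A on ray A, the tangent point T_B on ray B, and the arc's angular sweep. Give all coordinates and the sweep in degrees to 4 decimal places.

center=(-18.2657,-28.5929) T_A=(-12.7443,-14.9492) T_B=(-3.7306,-30.9095) sweep=77.0232

bisector direction at 209.4560° = (-0.870734,-0.491755)
center distance |VC| = r/sin(θ/2) = 14.718556/sin(51.4884°) = 18.810086
C = V + |VC|·bis = (-18.2657,-28.5929)
T_A = V + ((C−V)·d_A)·d_A = V + 11.7125·d_A = (-12.7443,-14.9492)
T_B = V + ((C−V)·d_B)·d_B = V + 11.7125·d_B = (-3.7306,-30.9095)
sweep = 180° − θ = 77.0232°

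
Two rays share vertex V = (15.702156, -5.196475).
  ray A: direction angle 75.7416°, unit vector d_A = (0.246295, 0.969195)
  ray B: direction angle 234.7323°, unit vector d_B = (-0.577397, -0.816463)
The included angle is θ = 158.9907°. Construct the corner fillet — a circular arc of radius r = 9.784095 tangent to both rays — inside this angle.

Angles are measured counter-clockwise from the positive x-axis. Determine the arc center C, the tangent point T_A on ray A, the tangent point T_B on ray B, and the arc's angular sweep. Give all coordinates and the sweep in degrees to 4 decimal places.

center=(6.6663,-1.0284) T_A=(16.1490,-3.4382) T_B=(14.6546,-6.6777) sweep=21.0093

bisector direction at 155.2370° = (-0.908048,0.418867)
center distance |VC| = r/sin(θ/2) = 9.784095/sin(79.4954°) = 9.950870
C = V + |VC|·bis = (6.6663,-1.0284)
T_A = V + ((C−V)·d_A)·d_A = V + 1.8142·d_A = (16.1490,-3.4382)
T_B = V + ((C−V)·d_B)·d_B = V + 1.8142·d_B = (14.6546,-6.6777)
sweep = 180° − θ = 21.0093°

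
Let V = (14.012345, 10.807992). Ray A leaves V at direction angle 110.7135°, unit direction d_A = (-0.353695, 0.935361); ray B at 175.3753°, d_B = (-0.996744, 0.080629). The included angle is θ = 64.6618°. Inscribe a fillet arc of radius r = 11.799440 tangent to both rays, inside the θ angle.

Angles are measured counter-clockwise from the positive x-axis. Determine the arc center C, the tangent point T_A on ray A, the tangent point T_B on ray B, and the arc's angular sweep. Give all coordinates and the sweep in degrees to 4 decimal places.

center=(-3.6182,24.0721) T_A=(7.4185,28.2455) T_B=(-4.5696,12.3111) sweep=115.3382

bisector direction at 143.0444° = (-0.799102,0.601196)
center distance |VC| = r/sin(θ/2) = 11.799440/sin(32.3309°) = 22.062941
C = V + |VC|·bis = (-3.6182,24.0721)
T_A = V + ((C−V)·d_A)·d_A = V + 18.6426·d_A = (7.4185,28.2455)
T_B = V + ((C−V)·d_B)·d_B = V + 18.6426·d_B = (-4.5696,12.3111)
sweep = 180° − θ = 115.3382°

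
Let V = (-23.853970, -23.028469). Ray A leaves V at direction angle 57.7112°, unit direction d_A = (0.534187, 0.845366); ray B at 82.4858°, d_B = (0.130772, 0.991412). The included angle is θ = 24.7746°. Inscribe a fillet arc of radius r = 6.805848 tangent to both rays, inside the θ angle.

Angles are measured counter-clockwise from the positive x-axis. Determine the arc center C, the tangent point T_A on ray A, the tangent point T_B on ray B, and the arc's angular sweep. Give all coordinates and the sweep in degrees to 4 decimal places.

center=(-13.0543,6.8029) T_A=(-7.3008,3.1673) T_B=(-19.8017,7.6929) sweep=155.2254

bisector direction at 70.0985° = (0.340404,0.940279)
center distance |VC| = r/sin(θ/2) = 6.805848/sin(12.3873°) = 31.726109
C = V + |VC|·bis = (-13.0543,6.8029)
T_A = V + ((C−V)·d_A)·d_A = V + 30.9875·d_A = (-7.3008,3.1673)
T_B = V + ((C−V)·d_B)·d_B = V + 30.9875·d_B = (-19.8017,7.6929)
sweep = 180° − θ = 155.2254°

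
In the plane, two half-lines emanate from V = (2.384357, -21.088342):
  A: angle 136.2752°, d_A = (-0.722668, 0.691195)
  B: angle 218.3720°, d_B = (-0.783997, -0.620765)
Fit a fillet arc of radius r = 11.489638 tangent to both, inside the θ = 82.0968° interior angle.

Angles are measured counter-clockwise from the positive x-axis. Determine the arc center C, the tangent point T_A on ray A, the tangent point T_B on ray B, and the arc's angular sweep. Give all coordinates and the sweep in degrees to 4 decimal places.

center=(-15.0927,-20.2714) T_A=(-7.1511,-11.9682) T_B=(-7.9603,-29.2792) sweep=97.9032

bisector direction at 177.3236° = (-0.998909,0.046695)
center distance |VC| = r/sin(θ/2) = 11.489638/sin(41.0484°) = 17.496120
C = V + |VC|·bis = (-15.0927,-20.2714)
T_A = V + ((C−V)·d_A)·d_A = V + 13.1948·d_A = (-7.1511,-11.9682)
T_B = V + ((C−V)·d_B)·d_B = V + 13.1948·d_B = (-7.9603,-29.2792)
sweep = 180° − θ = 97.9032°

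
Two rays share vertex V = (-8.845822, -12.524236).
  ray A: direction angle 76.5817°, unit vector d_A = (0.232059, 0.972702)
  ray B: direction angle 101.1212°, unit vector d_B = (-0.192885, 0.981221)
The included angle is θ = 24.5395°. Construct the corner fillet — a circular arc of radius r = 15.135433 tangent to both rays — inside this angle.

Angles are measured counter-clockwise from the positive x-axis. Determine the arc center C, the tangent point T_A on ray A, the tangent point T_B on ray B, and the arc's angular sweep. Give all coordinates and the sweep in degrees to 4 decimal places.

center=(-7.4182,58.6822) T_A=(7.3040,55.1699) T_B=(-22.2694,55.7628) sweep=155.4605

bisector direction at 88.8514° = (0.020045,0.999799)
center distance |VC| = r/sin(θ/2) = 15.135433/sin(12.2698°) = 71.220703
C = V + |VC|·bis = (-7.4182,58.6822)
T_A = V + ((C−V)·d_A)·d_A = V + 69.5939·d_A = (7.3040,55.1699)
T_B = V + ((C−V)·d_B)·d_B = V + 69.5939·d_B = (-22.2694,55.7628)
sweep = 180° − θ = 155.4605°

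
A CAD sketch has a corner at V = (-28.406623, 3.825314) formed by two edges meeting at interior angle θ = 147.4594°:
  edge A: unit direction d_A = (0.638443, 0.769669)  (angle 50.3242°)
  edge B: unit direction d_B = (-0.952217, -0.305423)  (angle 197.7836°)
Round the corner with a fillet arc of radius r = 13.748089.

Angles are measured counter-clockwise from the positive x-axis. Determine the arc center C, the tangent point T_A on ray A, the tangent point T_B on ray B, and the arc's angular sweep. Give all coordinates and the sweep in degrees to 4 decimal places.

center=(-36.4264,15.6910) T_A=(-25.8449,6.9136) T_B=(-32.2274,2.5998) sweep=32.5406

bisector direction at 124.0539° = (-0.559973,0.828511)
center distance |VC| = r/sin(θ/2) = 13.748089/sin(73.7297°) = 14.321662
C = V + |VC|·bis = (-36.4264,15.6910)
T_A = V + ((C−V)·d_A)·d_A = V + 4.0125·d_A = (-25.8449,6.9136)
T_B = V + ((C−V)·d_B)·d_B = V + 4.0125·d_B = (-32.2274,2.5998)
sweep = 180° − θ = 32.5406°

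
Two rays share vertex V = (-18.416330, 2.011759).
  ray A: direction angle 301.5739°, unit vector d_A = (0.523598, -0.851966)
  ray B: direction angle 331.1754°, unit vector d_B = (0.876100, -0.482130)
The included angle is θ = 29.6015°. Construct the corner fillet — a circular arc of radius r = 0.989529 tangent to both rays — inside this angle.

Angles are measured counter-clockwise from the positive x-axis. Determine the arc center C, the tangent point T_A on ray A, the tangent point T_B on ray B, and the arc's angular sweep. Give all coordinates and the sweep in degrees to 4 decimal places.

center=(-15.6124,-0.6608) T_A=(-16.4554,-1.1789) T_B=(-15.1353,0.2062) sweep=150.3985

bisector direction at 316.3746° = (0.723867,-0.689940)
center distance |VC| = r/sin(θ/2) = 0.989529/sin(14.8008°) = 3.873542
C = V + |VC|·bis = (-15.6124,-0.6608)
T_A = V + ((C−V)·d_A)·d_A = V + 3.7450·d_A = (-16.4554,-1.1789)
T_B = V + ((C−V)·d_B)·d_B = V + 3.7450·d_B = (-15.1353,0.2062)
sweep = 180° − θ = 150.3985°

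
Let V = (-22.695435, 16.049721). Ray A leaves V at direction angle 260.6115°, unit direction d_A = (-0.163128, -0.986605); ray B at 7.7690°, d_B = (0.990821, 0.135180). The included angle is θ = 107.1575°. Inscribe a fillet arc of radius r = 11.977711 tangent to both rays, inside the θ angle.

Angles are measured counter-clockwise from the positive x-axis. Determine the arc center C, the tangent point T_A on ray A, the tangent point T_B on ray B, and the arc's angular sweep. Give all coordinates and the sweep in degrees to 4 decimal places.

bisector direction at 314.1902° = (0.697043,-0.717029)
center distance |VC| = r/sin(θ/2) = 11.977711/sin(53.5787°) = 14.885179
C = V + |VC|·bis = (-12.3198,5.3766)
T_A = V + ((C−V)·d_A)·d_A = V + 8.8376·d_A = (-24.1371,7.3305)
T_B = V + ((C−V)·d_B)·d_B = V + 8.8376·d_B = (-13.9390,17.2444)
sweep = 180° − θ = 72.8425°

center=(-12.3198,5.3766) T_A=(-24.1371,7.3305) T_B=(-13.9390,17.2444) sweep=72.8425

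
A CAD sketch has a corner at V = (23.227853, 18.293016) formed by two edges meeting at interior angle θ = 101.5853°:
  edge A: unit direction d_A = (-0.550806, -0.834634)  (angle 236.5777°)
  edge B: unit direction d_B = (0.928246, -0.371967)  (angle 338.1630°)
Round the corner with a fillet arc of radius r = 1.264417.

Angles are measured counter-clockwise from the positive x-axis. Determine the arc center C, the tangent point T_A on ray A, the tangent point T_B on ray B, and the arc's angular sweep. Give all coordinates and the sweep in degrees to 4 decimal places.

bisector direction at 287.3703° = (0.298547,-0.954395)
center distance |VC| = r/sin(θ/2) = 1.264417/sin(50.7927°) = 1.631793
C = V + |VC|·bis = (23.7150,16.7356)
T_A = V + ((C−V)·d_A)·d_A = V + 1.0315·d_A = (22.6597,17.4321)
T_B = V + ((C−V)·d_B)·d_B = V + 1.0315·d_B = (24.1853,17.9093)
sweep = 180° − θ = 78.4147°

center=(23.7150,16.7356) T_A=(22.6597,17.4321) T_B=(24.1853,17.9093) sweep=78.4147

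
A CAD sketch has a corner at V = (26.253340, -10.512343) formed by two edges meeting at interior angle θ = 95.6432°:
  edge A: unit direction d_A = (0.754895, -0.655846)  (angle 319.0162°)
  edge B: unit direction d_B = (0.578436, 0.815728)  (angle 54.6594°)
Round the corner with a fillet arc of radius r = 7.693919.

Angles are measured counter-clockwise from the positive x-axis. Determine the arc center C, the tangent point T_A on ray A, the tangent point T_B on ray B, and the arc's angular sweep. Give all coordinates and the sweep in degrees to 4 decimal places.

bisector direction at 6.8378° = (0.992887,0.119059)
center distance |VC| = r/sin(θ/2) = 7.693919/sin(47.8216°) = 10.382347
C = V + |VC|·bis = (36.5618,-9.2762)
T_A = V + ((C−V)·d_A)·d_A = V + 6.9711·d_A = (31.5158,-15.0843)
T_B = V + ((C−V)·d_B)·d_B = V + 6.9711·d_B = (30.2857,-4.8258)
sweep = 180° − θ = 84.3568°

center=(36.5618,-9.2762) T_A=(31.5158,-15.0843) T_B=(30.2857,-4.8258) sweep=84.3568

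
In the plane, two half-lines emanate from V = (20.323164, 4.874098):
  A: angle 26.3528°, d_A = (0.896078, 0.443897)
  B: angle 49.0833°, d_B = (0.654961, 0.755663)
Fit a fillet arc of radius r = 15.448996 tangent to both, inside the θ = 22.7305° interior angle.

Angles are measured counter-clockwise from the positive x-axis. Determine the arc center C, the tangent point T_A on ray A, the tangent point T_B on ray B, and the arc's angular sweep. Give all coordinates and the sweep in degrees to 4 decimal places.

bisector direction at 37.7180° = (0.791031,0.611776)
center distance |VC| = r/sin(θ/2) = 15.448996/sin(11.3652°) = 78.396321
C = V + |VC|·bis = (82.3371,52.8351)
T_A = V + ((C−V)·d_A)·d_A = V + 76.8590·d_A = (89.1948,38.9916)
T_B = V + ((C−V)·d_B)·d_B = V + 76.8590·d_B = (70.6628,62.9536)
sweep = 180° − θ = 157.2695°

center=(82.3371,52.8351) T_A=(89.1948,38.9916) T_B=(70.6628,62.9536) sweep=157.2695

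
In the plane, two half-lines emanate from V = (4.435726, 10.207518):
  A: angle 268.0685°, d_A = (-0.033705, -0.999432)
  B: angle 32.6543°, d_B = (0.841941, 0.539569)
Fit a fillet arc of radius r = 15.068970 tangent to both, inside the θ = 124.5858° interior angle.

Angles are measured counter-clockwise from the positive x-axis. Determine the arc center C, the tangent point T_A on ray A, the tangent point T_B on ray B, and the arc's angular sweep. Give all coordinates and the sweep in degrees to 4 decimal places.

center=(19.2294,1.7904) T_A=(4.1690,2.2982) T_B=(11.0987,14.4775) sweep=55.4142

bisector direction at 330.3614° = (0.869162,-0.494528)
center distance |VC| = r/sin(θ/2) = 15.068970/sin(62.2929°) = 17.020622
C = V + |VC|·bis = (19.2294,1.7904)
T_A = V + ((C−V)·d_A)·d_A = V + 7.9138·d_A = (4.1690,2.2982)
T_B = V + ((C−V)·d_B)·d_B = V + 7.9138·d_B = (11.0987,14.4775)
sweep = 180° − θ = 55.4142°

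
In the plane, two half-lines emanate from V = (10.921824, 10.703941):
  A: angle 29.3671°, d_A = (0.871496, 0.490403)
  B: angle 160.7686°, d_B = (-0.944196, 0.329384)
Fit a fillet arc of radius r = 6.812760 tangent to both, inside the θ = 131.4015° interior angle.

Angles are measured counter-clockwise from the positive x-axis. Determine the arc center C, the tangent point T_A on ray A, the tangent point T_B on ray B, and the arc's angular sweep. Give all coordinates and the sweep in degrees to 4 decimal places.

bisector direction at 95.0678° = (-0.088335,0.996091)
center distance |VC| = r/sin(θ/2) = 6.812760/sin(65.7007°) = 7.474978
C = V + |VC|·bis = (10.2615,18.1497)
T_A = V + ((C−V)·d_A)·d_A = V + 3.0760·d_A = (13.6025,12.2124)
T_B = V + ((C−V)·d_B)·d_B = V + 3.0760·d_B = (8.0175,11.7171)
sweep = 180° − θ = 48.5985°

center=(10.2615,18.1497) T_A=(13.6025,12.2124) T_B=(8.0175,11.7171) sweep=48.5985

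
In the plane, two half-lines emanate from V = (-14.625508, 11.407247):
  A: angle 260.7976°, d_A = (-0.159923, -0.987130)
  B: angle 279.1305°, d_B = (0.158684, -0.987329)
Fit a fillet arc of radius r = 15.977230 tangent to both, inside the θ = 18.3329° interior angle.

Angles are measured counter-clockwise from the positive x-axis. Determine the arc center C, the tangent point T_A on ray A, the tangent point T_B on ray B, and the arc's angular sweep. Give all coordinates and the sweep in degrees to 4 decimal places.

bisector direction at 269.9640° = (-0.000627,-1.000000)
center distance |VC| = r/sin(θ/2) = 15.977230/sin(9.1664°) = 100.294511
C = V + |VC|·bis = (-14.6884,-88.8872)
T_A = V + ((C−V)·d_A)·d_A = V + 99.0137·d_A = (-30.4600,-86.3321)
T_B = V + ((C−V)·d_B)·d_B = V + 99.0137·d_B = (1.0864,-86.3519)
sweep = 180° − θ = 161.6671°

center=(-14.6884,-88.8872) T_A=(-30.4600,-86.3321) T_B=(1.0864,-86.3519) sweep=161.6671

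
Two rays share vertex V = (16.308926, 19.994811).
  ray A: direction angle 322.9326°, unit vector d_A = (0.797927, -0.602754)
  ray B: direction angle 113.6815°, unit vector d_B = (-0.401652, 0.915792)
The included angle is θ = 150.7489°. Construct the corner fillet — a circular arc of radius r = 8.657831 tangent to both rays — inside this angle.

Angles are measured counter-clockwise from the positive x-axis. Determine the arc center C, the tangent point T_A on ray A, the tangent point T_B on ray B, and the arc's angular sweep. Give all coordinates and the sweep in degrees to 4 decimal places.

bisector direction at 38.3070° = (0.784700,0.619876)
center distance |VC| = r/sin(θ/2) = 8.657831/sin(75.3744°) = 8.947769
C = V + |VC|·bis = (23.3302,25.5413)
T_A = V + ((C−V)·d_A)·d_A = V + 2.2593·d_A = (18.1117,18.6330)
T_B = V + ((C−V)·d_B)·d_B = V + 2.2593·d_B = (15.4015,22.0639)
sweep = 180° − θ = 29.2511°

center=(23.3302,25.5413) T_A=(18.1117,18.6330) T_B=(15.4015,22.0639) sweep=29.2511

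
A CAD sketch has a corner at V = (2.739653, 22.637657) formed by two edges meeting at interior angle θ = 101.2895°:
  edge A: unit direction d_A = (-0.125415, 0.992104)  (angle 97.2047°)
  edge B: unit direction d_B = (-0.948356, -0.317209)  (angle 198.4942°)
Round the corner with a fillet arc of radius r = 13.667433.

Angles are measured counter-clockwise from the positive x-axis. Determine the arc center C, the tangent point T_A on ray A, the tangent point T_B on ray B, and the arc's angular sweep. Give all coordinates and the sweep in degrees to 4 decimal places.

bisector direction at 147.8494° = (-0.846653,0.532146)
center distance |VC| = r/sin(θ/2) = 13.667433/sin(50.6448°) = 17.675788
C = V + |VC|·bis = (-12.2256,32.0438)
T_A = V + ((C−V)·d_A)·d_A = V + 11.2087·d_A = (1.3339,33.7578)
T_B = V + ((C−V)·d_B)·d_B = V + 11.2087·d_B = (-7.8902,19.0822)
sweep = 180° − θ = 78.7105°

center=(-12.2256,32.0438) T_A=(1.3339,33.7578) T_B=(-7.8902,19.0822) sweep=78.7105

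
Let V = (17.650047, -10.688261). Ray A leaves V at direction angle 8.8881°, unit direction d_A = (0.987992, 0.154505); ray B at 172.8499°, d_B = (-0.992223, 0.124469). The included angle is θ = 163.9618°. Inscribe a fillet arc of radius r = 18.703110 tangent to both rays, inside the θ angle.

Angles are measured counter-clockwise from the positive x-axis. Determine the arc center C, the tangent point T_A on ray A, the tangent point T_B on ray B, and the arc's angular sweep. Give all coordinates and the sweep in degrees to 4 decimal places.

center=(17.3636,8.1974) T_A=(20.2533,-10.2812) T_B=(15.0356,-10.3603) sweep=16.0382

bisector direction at 90.8690° = (-0.015166,0.999885)
center distance |VC| = r/sin(θ/2) = 18.703110/sin(81.9809°) = 18.887802
C = V + |VC|·bis = (17.3636,8.1974)
T_A = V + ((C−V)·d_A)·d_A = V + 2.6349·d_A = (20.2533,-10.2812)
T_B = V + ((C−V)·d_B)·d_B = V + 2.6349·d_B = (15.0356,-10.3603)
sweep = 180° − θ = 16.0382°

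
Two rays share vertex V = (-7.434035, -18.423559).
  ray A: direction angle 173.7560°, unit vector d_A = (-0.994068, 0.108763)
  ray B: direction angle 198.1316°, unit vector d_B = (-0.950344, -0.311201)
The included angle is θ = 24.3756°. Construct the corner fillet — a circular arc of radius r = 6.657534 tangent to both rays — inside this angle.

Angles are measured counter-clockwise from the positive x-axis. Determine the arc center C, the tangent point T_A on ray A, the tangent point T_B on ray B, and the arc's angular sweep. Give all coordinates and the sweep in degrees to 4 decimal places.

center=(-38.7994,-21.6891) T_A=(-38.0753,-15.0710) T_B=(-36.7275,-28.0160) sweep=155.6244

bisector direction at 185.9438° = (-0.994624,-0.103553)
center distance |VC| = r/sin(θ/2) = 6.657534/sin(12.1878°) = 31.534857
C = V + |VC|·bis = (-38.7994,-21.6891)
T_A = V + ((C−V)·d_A)·d_A = V + 30.8241·d_A = (-38.0753,-15.0710)
T_B = V + ((C−V)·d_B)·d_B = V + 30.8241·d_B = (-36.7275,-28.0160)
sweep = 180° − θ = 155.6244°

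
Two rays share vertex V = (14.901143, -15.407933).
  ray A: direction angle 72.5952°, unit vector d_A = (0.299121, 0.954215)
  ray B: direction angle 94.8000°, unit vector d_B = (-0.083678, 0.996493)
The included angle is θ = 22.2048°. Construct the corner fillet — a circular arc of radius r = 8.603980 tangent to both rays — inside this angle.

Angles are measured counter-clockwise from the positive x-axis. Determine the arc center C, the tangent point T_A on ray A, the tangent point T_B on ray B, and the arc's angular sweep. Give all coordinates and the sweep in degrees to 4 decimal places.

bisector direction at 83.6976° = (0.109776,0.993956)
center distance |VC| = r/sin(θ/2) = 8.603980/sin(11.1024°) = 44.681361
C = V + |VC|·bis = (19.8061,29.0034)
T_A = V + ((C−V)·d_A)·d_A = V + 43.8451·d_A = (28.0161,26.4298)
T_B = V + ((C−V)·d_B)·d_B = V + 43.8451·d_B = (11.2323,28.2834)
sweep = 180° − θ = 157.7952°

center=(19.8061,29.0034) T_A=(28.0161,26.4298) T_B=(11.2323,28.2834) sweep=157.7952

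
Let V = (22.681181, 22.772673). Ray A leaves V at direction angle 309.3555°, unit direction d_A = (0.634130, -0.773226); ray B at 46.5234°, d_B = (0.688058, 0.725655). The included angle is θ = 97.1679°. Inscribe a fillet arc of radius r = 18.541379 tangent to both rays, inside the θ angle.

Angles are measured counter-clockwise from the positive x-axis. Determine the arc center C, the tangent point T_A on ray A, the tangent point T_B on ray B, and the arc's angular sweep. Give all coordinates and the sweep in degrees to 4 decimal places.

center=(47.3895,21.8837) T_A=(33.0528,10.1260) T_B=(33.9348,34.6412) sweep=82.8321

bisector direction at 357.9395° = (0.999353,-0.035956)
center distance |VC| = r/sin(θ/2) = 18.541379/sin(48.5840°) = 24.724285
C = V + |VC|·bis = (47.3895,21.8837)
T_A = V + ((C−V)·d_A)·d_A = V + 16.3557·d_A = (33.0528,10.1260)
T_B = V + ((C−V)·d_B)·d_B = V + 16.3557·d_B = (33.9348,34.6412)
sweep = 180° − θ = 82.8321°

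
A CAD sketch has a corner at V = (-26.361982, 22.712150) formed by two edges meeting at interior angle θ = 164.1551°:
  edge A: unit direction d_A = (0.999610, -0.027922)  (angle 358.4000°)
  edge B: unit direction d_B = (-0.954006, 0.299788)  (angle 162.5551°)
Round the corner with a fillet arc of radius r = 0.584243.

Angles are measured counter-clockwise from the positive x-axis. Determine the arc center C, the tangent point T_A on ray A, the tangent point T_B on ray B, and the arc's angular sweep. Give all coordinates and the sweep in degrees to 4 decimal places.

center=(-26.2644,23.2939) T_A=(-26.2807,22.7099) T_B=(-26.4395,22.7365) sweep=15.8449

bisector direction at 80.4776° = (0.165434,0.986221)
center distance |VC| = r/sin(θ/2) = 0.584243/sin(82.0776°) = 0.589873
C = V + |VC|·bis = (-26.2644,23.2939)
T_A = V + ((C−V)·d_A)·d_A = V + 0.0813·d_A = (-26.2807,22.7099)
T_B = V + ((C−V)·d_B)·d_B = V + 0.0813·d_B = (-26.4395,22.7365)
sweep = 180° − θ = 15.8449°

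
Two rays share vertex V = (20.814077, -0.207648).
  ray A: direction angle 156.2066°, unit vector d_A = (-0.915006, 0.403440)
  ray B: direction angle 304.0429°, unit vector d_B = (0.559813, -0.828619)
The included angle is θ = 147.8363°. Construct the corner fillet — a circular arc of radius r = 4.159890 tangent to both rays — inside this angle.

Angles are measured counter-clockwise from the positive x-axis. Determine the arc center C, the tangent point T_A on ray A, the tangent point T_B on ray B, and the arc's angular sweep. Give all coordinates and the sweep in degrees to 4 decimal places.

center=(18.0385,-3.5301) T_A=(19.7167,0.2762) T_B=(21.4854,-1.2014) sweep=32.1637

bisector direction at 230.1248° = (-0.641118,-0.767442)
center distance |VC| = r/sin(θ/2) = 4.159890/sin(73.9181°) = 4.329309
C = V + |VC|·bis = (18.0385,-3.5301)
T_A = V + ((C−V)·d_A)·d_A = V + 1.1993·d_A = (19.7167,0.2762)
T_B = V + ((C−V)·d_B)·d_B = V + 1.1993·d_B = (21.4854,-1.2014)
sweep = 180° − θ = 32.1637°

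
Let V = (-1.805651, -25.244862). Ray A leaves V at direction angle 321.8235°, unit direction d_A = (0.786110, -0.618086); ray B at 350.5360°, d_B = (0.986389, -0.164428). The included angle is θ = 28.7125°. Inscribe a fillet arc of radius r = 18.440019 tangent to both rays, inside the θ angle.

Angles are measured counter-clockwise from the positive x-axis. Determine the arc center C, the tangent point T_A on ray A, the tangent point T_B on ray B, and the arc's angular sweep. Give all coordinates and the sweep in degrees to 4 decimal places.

center=(66.2291,-55.2805) T_A=(54.8316,-69.7764) T_B=(69.2612,-37.0915) sweep=151.2875

bisector direction at 336.1798° = (0.914817,-0.403869)
center distance |VC| = r/sin(θ/2) = 18.440019/sin(14.3562°) = 74.369843
C = V + |VC|·bis = (66.2291,-55.2805)
T_A = V + ((C−V)·d_A)·d_A = V + 72.0475·d_A = (54.8316,-69.7764)
T_B = V + ((C−V)·d_B)·d_B = V + 72.0475·d_B = (69.2612,-37.0915)
sweep = 180° − θ = 151.2875°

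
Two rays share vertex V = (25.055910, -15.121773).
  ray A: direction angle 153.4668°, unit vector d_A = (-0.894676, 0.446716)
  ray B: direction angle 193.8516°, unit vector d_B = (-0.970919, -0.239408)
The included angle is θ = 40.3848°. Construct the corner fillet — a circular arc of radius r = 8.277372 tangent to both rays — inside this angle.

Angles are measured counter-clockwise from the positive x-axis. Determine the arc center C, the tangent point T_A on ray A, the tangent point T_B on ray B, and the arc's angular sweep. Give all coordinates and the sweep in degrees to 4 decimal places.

bisector direction at 173.6592° = (-0.993883,0.110442)
center distance |VC| = r/sin(θ/2) = 8.277372/sin(20.1924°) = 23.980308
C = V + |VC|·bis = (1.2223,-12.4733)
T_A = V + ((C−V)·d_A)·d_A = V + 22.5065·d_A = (4.9199,-5.0678)
T_B = V + ((C−V)·d_B)·d_B = V + 22.5065·d_B = (3.2040,-20.5100)
sweep = 180° − θ = 139.6152°

center=(1.2223,-12.4733) T_A=(4.9199,-5.0678) T_B=(3.2040,-20.5100) sweep=139.6152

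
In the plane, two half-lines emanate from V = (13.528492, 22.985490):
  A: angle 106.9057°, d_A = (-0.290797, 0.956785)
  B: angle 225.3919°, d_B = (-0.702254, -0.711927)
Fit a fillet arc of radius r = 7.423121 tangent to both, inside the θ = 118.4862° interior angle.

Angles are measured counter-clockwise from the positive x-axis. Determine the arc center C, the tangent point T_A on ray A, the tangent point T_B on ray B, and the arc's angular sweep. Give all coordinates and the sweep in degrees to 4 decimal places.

center=(5.1416,25.0535) T_A=(12.2439,27.2121) T_B=(10.4263,19.8406) sweep=61.5138

bisector direction at 166.1488° = (-0.970921,0.239401)
center distance |VC| = r/sin(θ/2) = 7.423121/sin(59.2431°) = 8.638117
C = V + |VC|·bis = (5.1416,25.0535)
T_A = V + ((C−V)·d_A)·d_A = V + 4.4175·d_A = (12.2439,27.2121)
T_B = V + ((C−V)·d_B)·d_B = V + 4.4175·d_B = (10.4263,19.8406)
sweep = 180° − θ = 61.5138°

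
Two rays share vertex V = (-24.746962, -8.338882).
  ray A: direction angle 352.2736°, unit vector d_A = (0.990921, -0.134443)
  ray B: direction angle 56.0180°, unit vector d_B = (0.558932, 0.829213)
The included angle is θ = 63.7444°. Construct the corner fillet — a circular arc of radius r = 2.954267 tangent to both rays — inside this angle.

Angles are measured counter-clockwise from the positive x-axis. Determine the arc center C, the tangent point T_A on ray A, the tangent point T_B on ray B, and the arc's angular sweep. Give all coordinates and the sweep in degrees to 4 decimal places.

bisector direction at 24.1458° = (0.912507,0.409060)
center distance |VC| = r/sin(θ/2) = 2.954267/sin(31.8722°) = 5.594923
C = V + |VC|·bis = (-19.6416,-6.0502)
T_A = V + ((C−V)·d_A)·d_A = V + 4.7514·d_A = (-20.0387,-8.9777)
T_B = V + ((C−V)·d_B)·d_B = V + 4.7514·d_B = (-22.0913,-4.3990)
sweep = 180° − θ = 116.2556°

center=(-19.6416,-6.0502) T_A=(-20.0387,-8.9777) T_B=(-22.0913,-4.3990) sweep=116.2556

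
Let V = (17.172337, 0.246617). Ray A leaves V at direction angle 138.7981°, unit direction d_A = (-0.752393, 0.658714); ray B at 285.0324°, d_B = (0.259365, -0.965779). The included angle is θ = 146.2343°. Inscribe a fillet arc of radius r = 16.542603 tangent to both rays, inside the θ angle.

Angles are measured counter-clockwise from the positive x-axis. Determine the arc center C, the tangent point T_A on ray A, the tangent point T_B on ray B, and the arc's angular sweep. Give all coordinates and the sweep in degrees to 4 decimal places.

center=(2.4980,-8.8928) T_A=(13.3949,3.5538) T_B=(18.4745,-4.6022) sweep=33.7657

bisector direction at 211.9152° = (-0.848831,-0.528664)
center distance |VC| = r/sin(θ/2) = 16.542603/sin(73.1171°) = 17.287693
C = V + |VC|·bis = (2.4980,-8.8928)
T_A = V + ((C−V)·d_A)·d_A = V + 5.0206·d_A = (13.3949,3.5538)
T_B = V + ((C−V)·d_B)·d_B = V + 5.0206·d_B = (18.4745,-4.6022)
sweep = 180° − θ = 33.7657°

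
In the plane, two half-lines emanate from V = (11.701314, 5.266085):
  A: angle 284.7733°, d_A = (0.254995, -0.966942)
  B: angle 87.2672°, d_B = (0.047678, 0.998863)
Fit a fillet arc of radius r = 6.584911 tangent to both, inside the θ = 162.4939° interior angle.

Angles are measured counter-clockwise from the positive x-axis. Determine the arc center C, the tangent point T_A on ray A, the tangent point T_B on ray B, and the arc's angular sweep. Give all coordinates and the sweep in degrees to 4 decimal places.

center=(18.3271,5.9648) T_A=(11.9598,4.2857) T_B=(11.7497,6.2788) sweep=17.5061

bisector direction at 6.0202° = (0.994485,0.104880)
center distance |VC| = r/sin(θ/2) = 6.584911/sin(81.2469°) = 6.662506
C = V + |VC|·bis = (18.3271,5.9648)
T_A = V + ((C−V)·d_A)·d_A = V + 1.0139·d_A = (11.9598,4.2857)
T_B = V + ((C−V)·d_B)·d_B = V + 1.0139·d_B = (11.7497,6.2788)
sweep = 180° − θ = 17.5061°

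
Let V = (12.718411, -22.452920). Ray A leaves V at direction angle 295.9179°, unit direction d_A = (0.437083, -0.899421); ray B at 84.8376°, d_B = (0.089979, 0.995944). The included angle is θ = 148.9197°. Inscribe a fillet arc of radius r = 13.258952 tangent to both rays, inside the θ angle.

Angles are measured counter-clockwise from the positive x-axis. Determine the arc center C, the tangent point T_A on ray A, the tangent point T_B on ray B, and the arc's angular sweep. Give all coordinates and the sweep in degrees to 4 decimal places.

bisector direction at 10.3777° = (0.983641,0.180137)
center distance |VC| = r/sin(θ/2) = 13.258952/sin(74.4599°) = 13.762052
C = V + |VC|·bis = (26.2553,-19.9739)
T_A = V + ((C−V)·d_A)·d_A = V + 3.6870·d_A = (14.3300,-25.7691)
T_B = V + ((C−V)·d_B)·d_B = V + 3.6870·d_B = (13.0502,-18.7808)
sweep = 180° − θ = 31.0803°

center=(26.2553,-19.9739) T_A=(14.3300,-25.7691) T_B=(13.0502,-18.7808) sweep=31.0803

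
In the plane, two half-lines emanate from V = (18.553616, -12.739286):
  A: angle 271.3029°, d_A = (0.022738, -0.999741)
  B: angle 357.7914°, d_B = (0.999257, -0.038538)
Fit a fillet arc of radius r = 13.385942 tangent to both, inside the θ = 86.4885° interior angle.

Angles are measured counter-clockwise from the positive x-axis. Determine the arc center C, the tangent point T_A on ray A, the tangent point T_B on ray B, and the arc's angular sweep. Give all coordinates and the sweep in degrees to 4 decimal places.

center=(32.2597,-26.6638) T_A=(18.8772,-26.9681) T_B=(32.7756,-13.2878) sweep=93.5115

bisector direction at 314.5472° = (0.701496,-0.712673)
center distance |VC| = r/sin(θ/2) = 13.385942/sin(43.2443°) = 19.538387
C = V + |VC|·bis = (32.2597,-26.6638)
T_A = V + ((C−V)·d_A)·d_A = V + 14.2325·d_A = (18.8772,-26.9681)
T_B = V + ((C−V)·d_B)·d_B = V + 14.2325·d_B = (32.7756,-13.2878)
sweep = 180° − θ = 93.5115°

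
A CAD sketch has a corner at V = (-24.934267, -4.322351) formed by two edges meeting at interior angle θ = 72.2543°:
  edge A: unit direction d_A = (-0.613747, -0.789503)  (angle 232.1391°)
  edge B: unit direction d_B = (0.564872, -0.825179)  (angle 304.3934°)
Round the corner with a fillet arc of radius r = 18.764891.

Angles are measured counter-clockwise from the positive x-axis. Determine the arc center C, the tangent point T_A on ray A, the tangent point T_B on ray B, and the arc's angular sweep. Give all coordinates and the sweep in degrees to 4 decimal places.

center=(-25.8972,-36.1354) T_A=(-40.7122,-24.6185) T_B=(-10.4128,-25.5356) sweep=107.7457

bisector direction at 268.2663° = (-0.030255,-0.999542)
center distance |VC| = r/sin(θ/2) = 18.764891/sin(36.1272°) = 31.827602
C = V + |VC|·bis = (-25.8972,-36.1354)
T_A = V + ((C−V)·d_A)·d_A = V + 25.7075·d_A = (-40.7122,-24.6185)
T_B = V + ((C−V)·d_B)·d_B = V + 25.7075·d_B = (-10.4128,-25.5356)
sweep = 180° − θ = 107.7457°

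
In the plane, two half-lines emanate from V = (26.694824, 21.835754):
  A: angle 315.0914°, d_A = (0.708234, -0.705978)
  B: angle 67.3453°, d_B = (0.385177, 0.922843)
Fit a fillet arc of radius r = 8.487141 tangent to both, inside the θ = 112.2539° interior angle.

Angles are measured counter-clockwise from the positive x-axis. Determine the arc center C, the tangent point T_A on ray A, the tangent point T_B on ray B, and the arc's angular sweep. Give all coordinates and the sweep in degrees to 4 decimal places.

bisector direction at 11.2184° = (0.980893,0.194549)
center distance |VC| = r/sin(θ/2) = 8.487141/sin(56.1270°) = 10.222090
C = V + |VC|·bis = (36.7216,23.8244)
T_A = V + ((C−V)·d_A)·d_A = V + 5.6973·d_A = (30.7299,17.8136)
T_B = V + ((C−V)·d_B)·d_B = V + 5.6973·d_B = (28.8893,27.0935)
sweep = 180° − θ = 67.7461°

center=(36.7216,23.8244) T_A=(30.7299,17.8136) T_B=(28.8893,27.0935) sweep=67.7461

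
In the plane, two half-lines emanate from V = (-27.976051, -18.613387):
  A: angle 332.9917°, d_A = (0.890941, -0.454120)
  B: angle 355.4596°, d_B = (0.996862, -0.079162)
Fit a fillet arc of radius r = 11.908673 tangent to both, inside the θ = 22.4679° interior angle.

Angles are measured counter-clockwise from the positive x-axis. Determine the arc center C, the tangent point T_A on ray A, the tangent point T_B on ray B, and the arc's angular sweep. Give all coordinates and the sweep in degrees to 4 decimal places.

bisector direction at 344.2257° = (0.962340,-0.271849)
center distance |VC| = r/sin(θ/2) = 11.908673/sin(11.2340°) = 61.127932
C = V + |VC|·bis = (30.8498,-35.2310)
T_A = V + ((C−V)·d_A)·d_A = V + 59.9567·d_A = (25.4418,-45.8409)
T_B = V + ((C−V)·d_B)·d_B = V + 59.9567·d_B = (31.7925,-23.3597)
sweep = 180° − θ = 157.5321°

center=(30.8498,-35.2310) T_A=(25.4418,-45.8409) T_B=(31.7925,-23.3597) sweep=157.5321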